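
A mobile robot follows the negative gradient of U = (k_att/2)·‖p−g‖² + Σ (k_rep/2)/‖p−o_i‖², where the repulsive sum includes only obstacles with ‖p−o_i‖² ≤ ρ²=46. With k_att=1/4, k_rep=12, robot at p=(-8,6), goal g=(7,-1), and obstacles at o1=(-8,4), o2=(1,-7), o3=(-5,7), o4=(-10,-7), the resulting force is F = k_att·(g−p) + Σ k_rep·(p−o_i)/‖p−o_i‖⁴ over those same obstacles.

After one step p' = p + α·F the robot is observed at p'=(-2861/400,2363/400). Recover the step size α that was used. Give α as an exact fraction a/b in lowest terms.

F_att = 1/4·(g−p) = 1/4·(15,-7) = (3.7500,-1.7500)
o1: d²=4 ≤ ρ²=46; F_rep = 12·(0,2)/4² = (0.0000,1.5000)
o2: d²=250 > ρ²=46 → inactive
o3: d²=10 ≤ ρ²=46; F_rep = 12·(-3,-1)/10² = (-0.3600,-0.1200)
o4: d²=173 > ρ²=46 → inactive
F = F_att + ΣF_rep = (3.3900,-0.3700)
Δp = p'−p = (0.8475,-0.0925); α = Δx/Fx = (339/400) / (339/100) = 1/4
check: Δy/Fy = (-37/400) / (-37/100) = 1/4 ✓

α = 1/4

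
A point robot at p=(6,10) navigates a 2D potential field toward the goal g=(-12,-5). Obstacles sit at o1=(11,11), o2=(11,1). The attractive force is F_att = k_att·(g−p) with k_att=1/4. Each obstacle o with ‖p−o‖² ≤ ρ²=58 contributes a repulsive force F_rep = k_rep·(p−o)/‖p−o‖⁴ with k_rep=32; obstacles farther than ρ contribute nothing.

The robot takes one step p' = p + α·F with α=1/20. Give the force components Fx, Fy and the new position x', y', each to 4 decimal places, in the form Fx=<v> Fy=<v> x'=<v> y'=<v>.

F_att = 1/4·(g−p) = 1/4·(-18,-15) = (-4.5000,-3.7500)
o1: d²=26 ≤ ρ²=58; F_rep = 32·(-5,-1)/26² = (-0.2367,-0.0473)
o2: d²=106 > ρ²=58 → inactive
F = F_att + ΣF_rep = (-4.7367,-3.7973)
p' = p + 1/20·F = (5.7632,9.8101)

Fx=-4.7367 Fy=-3.7973 x'=5.7632 y'=9.8101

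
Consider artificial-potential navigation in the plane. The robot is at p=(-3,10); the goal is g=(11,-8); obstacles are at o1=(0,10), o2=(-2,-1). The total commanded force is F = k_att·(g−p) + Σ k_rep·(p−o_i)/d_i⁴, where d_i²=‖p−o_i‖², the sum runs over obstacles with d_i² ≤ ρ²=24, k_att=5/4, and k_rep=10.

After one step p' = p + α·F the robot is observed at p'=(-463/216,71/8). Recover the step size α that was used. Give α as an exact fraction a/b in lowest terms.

F_att = 5/4·(g−p) = 5/4·(14,-18) = (17.5000,-22.5000)
o1: d²=9 ≤ ρ²=24; F_rep = 10·(-3,0)/9² = (-0.3704,0.0000)
o2: d²=122 > ρ²=24 → inactive
F = F_att + ΣF_rep = (17.1296,-22.5000)
Δp = p'−p = (0.8565,-1.1250); α = Δx/Fx = (185/216) / (925/54) = 1/20
check: Δy/Fy = (-9/8) / (-45/2) = 1/20 ✓

α = 1/20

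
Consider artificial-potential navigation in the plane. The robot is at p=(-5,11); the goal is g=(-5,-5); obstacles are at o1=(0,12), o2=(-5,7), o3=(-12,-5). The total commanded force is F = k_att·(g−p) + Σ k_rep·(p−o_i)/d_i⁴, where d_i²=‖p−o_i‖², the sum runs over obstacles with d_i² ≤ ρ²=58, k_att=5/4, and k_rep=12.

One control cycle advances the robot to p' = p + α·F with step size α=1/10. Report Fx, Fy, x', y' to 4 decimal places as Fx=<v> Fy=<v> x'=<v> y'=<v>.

F_att = 5/4·(g−p) = 5/4·(0,-16) = (0.0000,-20.0000)
o1: d²=26 ≤ ρ²=58; F_rep = 12·(-5,-1)/26² = (-0.0888,-0.0178)
o2: d²=16 ≤ ρ²=58; F_rep = 12·(0,4)/16² = (0.0000,0.1875)
o3: d²=305 > ρ²=58 → inactive
F = F_att + ΣF_rep = (-0.0888,-19.8303)
p' = p + 1/10·F = (-5.0089,9.0170)

Fx=-0.0888 Fy=-19.8303 x'=-5.0089 y'=9.0170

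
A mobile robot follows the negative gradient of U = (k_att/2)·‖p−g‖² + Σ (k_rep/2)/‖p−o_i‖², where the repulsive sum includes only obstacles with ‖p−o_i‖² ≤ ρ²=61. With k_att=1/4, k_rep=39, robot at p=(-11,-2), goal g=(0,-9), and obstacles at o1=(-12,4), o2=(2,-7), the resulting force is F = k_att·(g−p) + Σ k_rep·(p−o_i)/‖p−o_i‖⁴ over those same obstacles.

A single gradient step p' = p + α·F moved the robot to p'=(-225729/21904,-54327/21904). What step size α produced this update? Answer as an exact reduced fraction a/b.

α = 1/4

F_att = 1/4·(g−p) = 1/4·(11,-7) = (2.7500,-1.7500)
o1: d²=37 ≤ ρ²=61; F_rep = 39·(1,-6)/37² = (0.0285,-0.1709)
o2: d²=194 > ρ²=61 → inactive
F = F_att + ΣF_rep = (2.7785,-1.9209)
Δp = p'−p = (0.6946,-0.4802); α = Δx/Fx = (15215/21904) / (15215/5476) = 1/4
check: Δy/Fy = (-10519/21904) / (-10519/5476) = 1/4 ✓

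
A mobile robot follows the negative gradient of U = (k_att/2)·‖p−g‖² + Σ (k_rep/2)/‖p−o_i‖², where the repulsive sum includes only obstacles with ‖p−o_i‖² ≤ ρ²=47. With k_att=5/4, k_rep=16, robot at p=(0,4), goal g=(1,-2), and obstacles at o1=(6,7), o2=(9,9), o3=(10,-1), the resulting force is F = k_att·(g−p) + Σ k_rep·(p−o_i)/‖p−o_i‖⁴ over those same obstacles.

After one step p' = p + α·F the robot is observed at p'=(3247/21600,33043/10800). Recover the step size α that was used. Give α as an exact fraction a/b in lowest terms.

F_att = 5/4·(g−p) = 5/4·(1,-6) = (1.2500,-7.5000)
o1: d²=45 ≤ ρ²=47; F_rep = 16·(-6,-3)/45² = (-0.0474,-0.0237)
o2: d²=106 > ρ²=47 → inactive
o3: d²=125 > ρ²=47 → inactive
F = F_att + ΣF_rep = (1.2026,-7.5237)
Δp = p'−p = (0.1503,-0.9405); α = Δx/Fx = (3247/21600) / (3247/2700) = 1/8
check: Δy/Fy = (-10157/10800) / (-10157/1350) = 1/8 ✓

α = 1/8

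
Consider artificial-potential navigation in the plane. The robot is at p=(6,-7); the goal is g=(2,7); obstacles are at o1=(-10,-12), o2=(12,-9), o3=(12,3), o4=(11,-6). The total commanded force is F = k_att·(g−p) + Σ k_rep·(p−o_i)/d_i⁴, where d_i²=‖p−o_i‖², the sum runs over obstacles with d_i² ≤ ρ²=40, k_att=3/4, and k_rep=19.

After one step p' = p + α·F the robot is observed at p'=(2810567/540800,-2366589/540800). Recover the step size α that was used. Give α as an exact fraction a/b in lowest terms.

α = 1/4

F_att = 3/4·(g−p) = 3/4·(-4,14) = (-3.0000,10.5000)
o1: d²=281 > ρ²=40 → inactive
o2: d²=40 ≤ ρ²=40; F_rep = 19·(-6,2)/40² = (-0.0712,0.0238)
o3: d²=136 > ρ²=40 → inactive
o4: d²=26 ≤ ρ²=40; F_rep = 19·(-5,-1)/26² = (-0.1405,-0.0281)
F = F_att + ΣF_rep = (-3.2118,10.4956)
Δp = p'−p = (-0.8029,2.6239); α = Δx/Fx = (-434233/540800) / (-434233/135200) = 1/4
check: Δy/Fy = (1419011/540800) / (1419011/135200) = 1/4 ✓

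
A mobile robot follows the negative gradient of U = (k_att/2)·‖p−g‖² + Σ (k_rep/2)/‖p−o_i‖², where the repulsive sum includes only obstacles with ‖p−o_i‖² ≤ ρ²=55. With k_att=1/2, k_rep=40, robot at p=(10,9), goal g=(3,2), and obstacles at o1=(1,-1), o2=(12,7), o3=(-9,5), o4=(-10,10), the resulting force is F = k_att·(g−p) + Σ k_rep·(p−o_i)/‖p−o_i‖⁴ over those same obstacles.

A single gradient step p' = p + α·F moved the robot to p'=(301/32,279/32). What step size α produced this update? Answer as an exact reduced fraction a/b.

α = 1/8

F_att = 1/2·(g−p) = 1/2·(-7,-7) = (-3.5000,-3.5000)
o1: d²=181 > ρ²=55 → inactive
o2: d²=8 ≤ ρ²=55; F_rep = 40·(-2,2)/8² = (-1.2500,1.2500)
o3: d²=377 > ρ²=55 → inactive
o4: d²=401 > ρ²=55 → inactive
F = F_att + ΣF_rep = (-4.7500,-2.2500)
Δp = p'−p = (-0.5938,-0.2812); α = Δx/Fx = (-19/32) / (-19/4) = 1/8
check: Δy/Fy = (-9/32) / (-9/4) = 1/8 ✓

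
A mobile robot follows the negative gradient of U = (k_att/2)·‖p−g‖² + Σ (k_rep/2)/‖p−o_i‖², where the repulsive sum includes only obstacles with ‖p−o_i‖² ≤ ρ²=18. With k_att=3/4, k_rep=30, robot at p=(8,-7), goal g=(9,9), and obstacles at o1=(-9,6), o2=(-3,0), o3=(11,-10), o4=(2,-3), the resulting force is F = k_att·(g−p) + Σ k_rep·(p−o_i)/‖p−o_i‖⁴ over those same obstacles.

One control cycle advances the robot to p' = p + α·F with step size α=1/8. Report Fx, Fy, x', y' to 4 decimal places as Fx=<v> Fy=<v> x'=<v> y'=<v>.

Fx=0.4722 Fy=12.2778 x'=8.0590 y'=-5.4653

F_att = 3/4·(g−p) = 3/4·(1,16) = (0.7500,12.0000)
o1: d²=458 > ρ²=18 → inactive
o2: d²=170 > ρ²=18 → inactive
o3: d²=18 ≤ ρ²=18; F_rep = 30·(-3,3)/18² = (-0.2778,0.2778)
o4: d²=52 > ρ²=18 → inactive
F = F_att + ΣF_rep = (0.4722,12.2778)
p' = p + 1/8·F = (8.0590,-5.4653)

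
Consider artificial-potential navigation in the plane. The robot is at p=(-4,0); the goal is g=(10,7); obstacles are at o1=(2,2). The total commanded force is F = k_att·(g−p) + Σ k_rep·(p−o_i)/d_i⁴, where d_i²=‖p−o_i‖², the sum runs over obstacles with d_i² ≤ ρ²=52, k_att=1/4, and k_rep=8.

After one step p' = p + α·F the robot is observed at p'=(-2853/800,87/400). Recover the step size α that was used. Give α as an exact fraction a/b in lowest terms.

F_att = 1/4·(g−p) = 1/4·(14,7) = (3.5000,1.7500)
o1: d²=40 ≤ ρ²=52; F_rep = 8·(-6,-2)/40² = (-0.0300,-0.0100)
F = F_att + ΣF_rep = (3.4700,1.7400)
Δp = p'−p = (0.4338,0.2175); α = Δx/Fx = (347/800) / (347/100) = 1/8
check: Δy/Fy = (87/400) / (87/50) = 1/8 ✓

α = 1/8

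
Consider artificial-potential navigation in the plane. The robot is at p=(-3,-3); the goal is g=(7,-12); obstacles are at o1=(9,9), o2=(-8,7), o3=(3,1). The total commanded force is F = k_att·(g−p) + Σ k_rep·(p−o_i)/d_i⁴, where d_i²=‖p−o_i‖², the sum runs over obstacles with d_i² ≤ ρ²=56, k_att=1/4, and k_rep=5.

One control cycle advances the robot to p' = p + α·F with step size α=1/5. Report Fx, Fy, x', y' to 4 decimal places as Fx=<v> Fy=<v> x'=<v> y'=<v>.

F_att = 1/4·(g−p) = 1/4·(10,-9) = (2.5000,-2.2500)
o1: d²=288 > ρ²=56 → inactive
o2: d²=125 > ρ²=56 → inactive
o3: d²=52 ≤ ρ²=56; F_rep = 5·(-6,-4)/52² = (-0.0111,-0.0074)
F = F_att + ΣF_rep = (2.4889,-2.2574)
p' = p + 1/5·F = (-2.5022,-3.4515)

Fx=2.4889 Fy=-2.2574 x'=-2.5022 y'=-3.4515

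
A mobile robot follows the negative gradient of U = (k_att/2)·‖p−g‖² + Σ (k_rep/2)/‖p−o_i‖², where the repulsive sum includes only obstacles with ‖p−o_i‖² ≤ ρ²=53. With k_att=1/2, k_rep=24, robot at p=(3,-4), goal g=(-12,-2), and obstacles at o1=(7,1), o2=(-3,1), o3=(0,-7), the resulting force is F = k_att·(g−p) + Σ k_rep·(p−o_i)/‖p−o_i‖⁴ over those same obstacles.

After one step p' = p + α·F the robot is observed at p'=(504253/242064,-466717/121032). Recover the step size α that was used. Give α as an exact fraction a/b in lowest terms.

F_att = 1/2·(g−p) = 1/2·(-15,2) = (-7.5000,1.0000)
o1: d²=41 ≤ ρ²=53; F_rep = 24·(-4,-5)/41² = (-0.0571,-0.0714)
o2: d²=61 > ρ²=53 → inactive
o3: d²=18 ≤ ρ²=53; F_rep = 24·(3,3)/18² = (0.2222,0.2222)
F = F_att + ΣF_rep = (-7.3349,1.1508)
Δp = p'−p = (-0.9169,0.1439); α = Δx/Fx = (-221939/242064) / (-221939/30258) = 1/8
check: Δy/Fy = (17411/121032) / (17411/15129) = 1/8 ✓

α = 1/8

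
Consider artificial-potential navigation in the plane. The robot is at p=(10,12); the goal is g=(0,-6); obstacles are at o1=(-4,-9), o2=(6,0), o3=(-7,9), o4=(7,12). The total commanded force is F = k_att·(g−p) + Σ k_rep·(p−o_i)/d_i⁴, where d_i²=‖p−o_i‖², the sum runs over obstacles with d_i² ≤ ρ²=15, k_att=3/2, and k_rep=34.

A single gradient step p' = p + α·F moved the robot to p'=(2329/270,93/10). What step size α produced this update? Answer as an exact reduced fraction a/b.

α = 1/10

F_att = 3/2·(g−p) = 3/2·(-10,-18) = (-15.0000,-27.0000)
o1: d²=637 > ρ²=15 → inactive
o2: d²=160 > ρ²=15 → inactive
o3: d²=298 > ρ²=15 → inactive
o4: d²=9 ≤ ρ²=15; F_rep = 34·(3,0)/9² = (1.2593,0.0000)
F = F_att + ΣF_rep = (-13.7407,-27.0000)
Δp = p'−p = (-1.3741,-2.7000); α = Δx/Fx = (-371/270) / (-371/27) = 1/10
check: Δy/Fy = (-27/10) / (-27) = 1/10 ✓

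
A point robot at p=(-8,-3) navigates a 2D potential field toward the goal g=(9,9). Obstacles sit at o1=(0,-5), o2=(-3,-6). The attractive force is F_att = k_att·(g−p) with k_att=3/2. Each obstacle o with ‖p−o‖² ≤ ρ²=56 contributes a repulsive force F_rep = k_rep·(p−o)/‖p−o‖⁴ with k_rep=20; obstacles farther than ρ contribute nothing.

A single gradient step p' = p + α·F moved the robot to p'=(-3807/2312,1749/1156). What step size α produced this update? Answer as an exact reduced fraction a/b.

α = 1/4

F_att = 3/2·(g−p) = 3/2·(17,12) = (25.5000,18.0000)
o1: d²=68 > ρ²=56 → inactive
o2: d²=34 ≤ ρ²=56; F_rep = 20·(-5,3)/34² = (-0.0865,0.0519)
F = F_att + ΣF_rep = (25.4135,18.0519)
Δp = p'−p = (6.3534,4.5130); α = Δx/Fx = (14689/2312) / (14689/578) = 1/4
check: Δy/Fy = (5217/1156) / (5217/289) = 1/4 ✓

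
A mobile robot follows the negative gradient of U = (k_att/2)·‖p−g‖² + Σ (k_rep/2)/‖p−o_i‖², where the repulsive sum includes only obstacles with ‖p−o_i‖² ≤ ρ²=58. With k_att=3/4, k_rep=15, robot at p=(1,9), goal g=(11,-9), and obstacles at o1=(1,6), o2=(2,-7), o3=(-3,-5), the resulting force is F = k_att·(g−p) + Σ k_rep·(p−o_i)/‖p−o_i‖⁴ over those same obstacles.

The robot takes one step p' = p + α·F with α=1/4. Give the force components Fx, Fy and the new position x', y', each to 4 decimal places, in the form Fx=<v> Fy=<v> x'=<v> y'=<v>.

F_att = 3/4·(g−p) = 3/4·(10,-18) = (7.5000,-13.5000)
o1: d²=9 ≤ ρ²=58; F_rep = 15·(0,3)/9² = (0.0000,0.5556)
o2: d²=257 > ρ²=58 → inactive
o3: d²=212 > ρ²=58 → inactive
F = F_att + ΣF_rep = (7.5000,-12.9444)
p' = p + 1/4·F = (2.8750,5.7639)

Fx=7.5000 Fy=-12.9444 x'=2.8750 y'=5.7639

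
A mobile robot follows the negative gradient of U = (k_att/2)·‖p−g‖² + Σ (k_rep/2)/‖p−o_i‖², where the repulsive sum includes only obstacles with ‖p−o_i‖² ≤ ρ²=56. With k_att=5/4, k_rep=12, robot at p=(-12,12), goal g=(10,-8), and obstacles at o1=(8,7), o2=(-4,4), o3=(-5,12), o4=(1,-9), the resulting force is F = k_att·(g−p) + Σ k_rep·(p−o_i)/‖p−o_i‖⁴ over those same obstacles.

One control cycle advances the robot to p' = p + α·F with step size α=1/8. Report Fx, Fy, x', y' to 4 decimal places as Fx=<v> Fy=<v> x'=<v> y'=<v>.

F_att = 5/4·(g−p) = 5/4·(22,-20) = (27.5000,-25.0000)
o1: d²=425 > ρ²=56 → inactive
o2: d²=128 > ρ²=56 → inactive
o3: d²=49 ≤ ρ²=56; F_rep = 12·(-7,0)/49² = (-0.0350,0.0000)
o4: d²=610 > ρ²=56 → inactive
F = F_att + ΣF_rep = (27.4650,-25.0000)
p' = p + 1/8·F = (-8.5669,8.8750)

Fx=27.4650 Fy=-25.0000 x'=-8.5669 y'=8.8750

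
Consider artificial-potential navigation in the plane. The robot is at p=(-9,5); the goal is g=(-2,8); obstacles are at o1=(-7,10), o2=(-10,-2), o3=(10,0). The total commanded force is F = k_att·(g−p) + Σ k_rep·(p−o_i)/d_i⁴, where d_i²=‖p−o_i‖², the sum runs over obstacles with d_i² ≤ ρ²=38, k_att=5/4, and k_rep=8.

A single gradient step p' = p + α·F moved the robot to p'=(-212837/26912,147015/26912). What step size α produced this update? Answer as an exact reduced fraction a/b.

F_att = 5/4·(g−p) = 5/4·(7,3) = (8.7500,3.7500)
o1: d²=29 ≤ ρ²=38; F_rep = 8·(-2,-5)/29² = (-0.0190,-0.0476)
o2: d²=50 > ρ²=38 → inactive
o3: d²=386 > ρ²=38 → inactive
F = F_att + ΣF_rep = (8.7310,3.7024)
Δp = p'−p = (1.0914,0.4628); α = Δx/Fx = (29371/26912) / (29371/3364) = 1/8
check: Δy/Fy = (12455/26912) / (12455/3364) = 1/8 ✓

α = 1/8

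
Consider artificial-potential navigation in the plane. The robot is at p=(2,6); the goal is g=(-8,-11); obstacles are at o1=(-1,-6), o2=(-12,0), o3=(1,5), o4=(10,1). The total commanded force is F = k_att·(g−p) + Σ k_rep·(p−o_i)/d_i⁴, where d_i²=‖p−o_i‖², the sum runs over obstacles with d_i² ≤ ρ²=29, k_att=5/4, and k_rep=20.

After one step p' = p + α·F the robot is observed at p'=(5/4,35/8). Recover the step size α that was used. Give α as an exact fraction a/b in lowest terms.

F_att = 5/4·(g−p) = 5/4·(-10,-17) = (-12.5000,-21.2500)
o1: d²=153 > ρ²=29 → inactive
o2: d²=232 > ρ²=29 → inactive
o3: d²=2 ≤ ρ²=29; F_rep = 20·(1,1)/2² = (5.0000,5.0000)
o4: d²=89 > ρ²=29 → inactive
F = F_att + ΣF_rep = (-7.5000,-16.2500)
Δp = p'−p = (-0.7500,-1.6250); α = Δx/Fx = (-3/4) / (-15/2) = 1/10
check: Δy/Fy = (-13/8) / (-65/4) = 1/10 ✓

α = 1/10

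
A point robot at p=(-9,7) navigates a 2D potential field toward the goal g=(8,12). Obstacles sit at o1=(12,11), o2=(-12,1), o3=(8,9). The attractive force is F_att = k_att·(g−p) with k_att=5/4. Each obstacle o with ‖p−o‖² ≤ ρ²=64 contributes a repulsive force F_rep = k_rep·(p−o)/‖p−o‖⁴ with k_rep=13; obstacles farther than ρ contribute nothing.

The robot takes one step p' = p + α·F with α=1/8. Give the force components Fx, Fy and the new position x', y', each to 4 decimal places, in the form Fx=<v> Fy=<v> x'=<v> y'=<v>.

F_att = 5/4·(g−p) = 5/4·(17,5) = (21.2500,6.2500)
o1: d²=457 > ρ²=64 → inactive
o2: d²=45 ≤ ρ²=64; F_rep = 13·(3,6)/45² = (0.0193,0.0385)
o3: d²=293 > ρ²=64 → inactive
F = F_att + ΣF_rep = (21.2693,6.2885)
p' = p + 1/8·F = (-6.3413,7.7861)

Fx=21.2693 Fy=6.2885 x'=-6.3413 y'=7.7861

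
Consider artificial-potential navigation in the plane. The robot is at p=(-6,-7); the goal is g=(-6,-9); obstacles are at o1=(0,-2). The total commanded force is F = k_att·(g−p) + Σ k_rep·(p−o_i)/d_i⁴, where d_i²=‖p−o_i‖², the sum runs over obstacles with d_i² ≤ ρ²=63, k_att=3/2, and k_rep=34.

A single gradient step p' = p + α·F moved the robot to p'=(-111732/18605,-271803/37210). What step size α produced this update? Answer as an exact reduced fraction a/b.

α = 1/10

F_att = 3/2·(g−p) = 3/2·(0,-2) = (0.0000,-3.0000)
o1: d²=61 ≤ ρ²=63; F_rep = 34·(-6,-5)/61² = (-0.0548,-0.0457)
F = F_att + ΣF_rep = (-0.0548,-3.0457)
Δp = p'−p = (-0.0055,-0.3046); α = Δx/Fx = (-102/18605) / (-204/3721) = 1/10
check: Δy/Fy = (-11333/37210) / (-11333/3721) = 1/10 ✓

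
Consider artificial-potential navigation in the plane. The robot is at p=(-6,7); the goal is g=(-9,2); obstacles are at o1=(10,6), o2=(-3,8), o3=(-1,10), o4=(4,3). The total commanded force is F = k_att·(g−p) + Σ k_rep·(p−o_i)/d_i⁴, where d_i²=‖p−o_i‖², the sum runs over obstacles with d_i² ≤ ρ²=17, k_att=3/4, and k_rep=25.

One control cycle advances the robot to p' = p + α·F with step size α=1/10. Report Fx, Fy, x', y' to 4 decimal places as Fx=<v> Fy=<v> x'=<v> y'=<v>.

Fx=-3.0000 Fy=-4.0000 x'=-6.3000 y'=6.6000

F_att = 3/4·(g−p) = 3/4·(-3,-5) = (-2.2500,-3.7500)
o1: d²=257 > ρ²=17 → inactive
o2: d²=10 ≤ ρ²=17; F_rep = 25·(-3,-1)/10² = (-0.7500,-0.2500)
o3: d²=34 > ρ²=17 → inactive
o4: d²=116 > ρ²=17 → inactive
F = F_att + ΣF_rep = (-3.0000,-4.0000)
p' = p + 1/10·F = (-6.3000,6.6000)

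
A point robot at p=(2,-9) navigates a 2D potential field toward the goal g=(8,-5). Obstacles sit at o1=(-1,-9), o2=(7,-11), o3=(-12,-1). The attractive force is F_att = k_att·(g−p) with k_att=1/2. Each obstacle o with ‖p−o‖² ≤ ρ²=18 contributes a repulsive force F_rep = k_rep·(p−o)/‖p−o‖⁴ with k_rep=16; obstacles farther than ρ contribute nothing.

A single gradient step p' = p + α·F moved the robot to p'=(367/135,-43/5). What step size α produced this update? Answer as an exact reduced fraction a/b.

F_att = 1/2·(g−p) = 1/2·(6,4) = (3.0000,2.0000)
o1: d²=9 ≤ ρ²=18; F_rep = 16·(3,0)/9² = (0.5926,0.0000)
o2: d²=29 > ρ²=18 → inactive
o3: d²=260 > ρ²=18 → inactive
F = F_att + ΣF_rep = (3.5926,2.0000)
Δp = p'−p = (0.7185,0.4000); α = Δx/Fx = (97/135) / (97/27) = 1/5
check: Δy/Fy = (2/5) / (2) = 1/5 ✓

α = 1/5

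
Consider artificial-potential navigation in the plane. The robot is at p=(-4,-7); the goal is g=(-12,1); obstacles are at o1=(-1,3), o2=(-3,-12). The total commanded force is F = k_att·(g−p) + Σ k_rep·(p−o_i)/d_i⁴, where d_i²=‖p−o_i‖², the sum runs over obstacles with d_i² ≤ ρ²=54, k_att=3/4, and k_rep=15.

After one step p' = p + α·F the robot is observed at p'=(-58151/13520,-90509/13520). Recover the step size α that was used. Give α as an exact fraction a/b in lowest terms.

F_att = 3/4·(g−p) = 3/4·(-8,8) = (-6.0000,6.0000)
o1: d²=109 > ρ²=54 → inactive
o2: d²=26 ≤ ρ²=54; F_rep = 15·(-1,5)/26² = (-0.0222,0.1109)
F = F_att + ΣF_rep = (-6.0222,6.1109)
Δp = p'−p = (-0.3011,0.3055); α = Δx/Fx = (-4071/13520) / (-4071/676) = 1/20
check: Δy/Fy = (4131/13520) / (4131/676) = 1/20 ✓

α = 1/20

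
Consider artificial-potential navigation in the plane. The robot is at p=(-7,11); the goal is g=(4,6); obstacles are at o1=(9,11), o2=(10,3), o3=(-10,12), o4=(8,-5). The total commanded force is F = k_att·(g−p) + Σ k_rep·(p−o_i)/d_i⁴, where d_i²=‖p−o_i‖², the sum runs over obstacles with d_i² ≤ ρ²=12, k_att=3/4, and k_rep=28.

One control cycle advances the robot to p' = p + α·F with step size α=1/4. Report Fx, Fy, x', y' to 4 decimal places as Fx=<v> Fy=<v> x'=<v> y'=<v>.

Fx=9.0900 Fy=-4.0300 x'=-4.7275 y'=9.9925

F_att = 3/4·(g−p) = 3/4·(11,-5) = (8.2500,-3.7500)
o1: d²=256 > ρ²=12 → inactive
o2: d²=353 > ρ²=12 → inactive
o3: d²=10 ≤ ρ²=12; F_rep = 28·(3,-1)/10² = (0.8400,-0.2800)
o4: d²=481 > ρ²=12 → inactive
F = F_att + ΣF_rep = (9.0900,-4.0300)
p' = p + 1/4·F = (-4.7275,9.9925)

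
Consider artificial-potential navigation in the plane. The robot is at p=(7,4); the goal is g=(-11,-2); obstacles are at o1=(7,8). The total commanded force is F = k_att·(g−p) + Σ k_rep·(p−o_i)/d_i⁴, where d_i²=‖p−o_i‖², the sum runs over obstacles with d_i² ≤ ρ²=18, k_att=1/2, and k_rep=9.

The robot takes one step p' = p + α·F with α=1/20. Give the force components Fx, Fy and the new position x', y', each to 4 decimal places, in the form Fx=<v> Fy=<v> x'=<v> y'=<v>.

Fx=-9.0000 Fy=-3.1406 x'=6.5500 y'=3.8430

F_att = 1/2·(g−p) = 1/2·(-18,-6) = (-9.0000,-3.0000)
o1: d²=16 ≤ ρ²=18; F_rep = 9·(0,-4)/16² = (0.0000,-0.1406)
F = F_att + ΣF_rep = (-9.0000,-3.1406)
p' = p + 1/20·F = (6.5500,3.8430)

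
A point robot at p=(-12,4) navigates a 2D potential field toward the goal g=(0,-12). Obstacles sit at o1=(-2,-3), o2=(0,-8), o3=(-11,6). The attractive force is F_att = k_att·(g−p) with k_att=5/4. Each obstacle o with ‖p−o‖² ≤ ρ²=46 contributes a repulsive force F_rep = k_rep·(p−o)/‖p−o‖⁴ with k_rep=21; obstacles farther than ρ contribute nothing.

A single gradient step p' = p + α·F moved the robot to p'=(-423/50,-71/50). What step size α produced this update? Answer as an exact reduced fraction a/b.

F_att = 5/4·(g−p) = 5/4·(12,-16) = (15.0000,-20.0000)
o1: d²=149 > ρ²=46 → inactive
o2: d²=288 > ρ²=46 → inactive
o3: d²=5 ≤ ρ²=46; F_rep = 21·(-1,-2)/5² = (-0.8400,-1.6800)
F = F_att + ΣF_rep = (14.1600,-21.6800)
Δp = p'−p = (3.5400,-5.4200); α = Δx/Fx = (177/50) / (354/25) = 1/4
check: Δy/Fy = (-271/50) / (-542/25) = 1/4 ✓

α = 1/4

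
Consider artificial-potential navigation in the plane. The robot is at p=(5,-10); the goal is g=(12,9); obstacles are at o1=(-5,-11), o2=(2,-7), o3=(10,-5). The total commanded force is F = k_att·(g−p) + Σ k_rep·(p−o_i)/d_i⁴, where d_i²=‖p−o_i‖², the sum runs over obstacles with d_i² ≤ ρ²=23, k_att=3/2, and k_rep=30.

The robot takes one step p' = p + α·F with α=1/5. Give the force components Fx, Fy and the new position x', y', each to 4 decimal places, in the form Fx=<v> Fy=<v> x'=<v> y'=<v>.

Fx=10.7778 Fy=28.2222 x'=7.1556 y'=-4.3556

F_att = 3/2·(g−p) = 3/2·(7,19) = (10.5000,28.5000)
o1: d²=101 > ρ²=23 → inactive
o2: d²=18 ≤ ρ²=23; F_rep = 30·(3,-3)/18² = (0.2778,-0.2778)
o3: d²=50 > ρ²=23 → inactive
F = F_att + ΣF_rep = (10.7778,28.2222)
p' = p + 1/5·F = (7.1556,-4.3556)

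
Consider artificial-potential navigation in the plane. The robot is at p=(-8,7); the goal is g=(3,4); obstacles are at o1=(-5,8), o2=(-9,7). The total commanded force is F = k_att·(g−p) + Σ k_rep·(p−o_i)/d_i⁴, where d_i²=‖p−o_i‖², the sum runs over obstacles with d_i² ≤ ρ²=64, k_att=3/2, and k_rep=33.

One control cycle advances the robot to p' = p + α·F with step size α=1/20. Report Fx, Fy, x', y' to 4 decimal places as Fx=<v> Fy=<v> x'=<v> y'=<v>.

F_att = 3/2·(g−p) = 3/2·(11,-3) = (16.5000,-4.5000)
o1: d²=10 ≤ ρ²=64; F_rep = 33·(-3,-1)/10² = (-0.9900,-0.3300)
o2: d²=1 ≤ ρ²=64; F_rep = 33·(1,0)/1² = (33.0000,0.0000)
F = F_att + ΣF_rep = (48.5100,-4.8300)
p' = p + 1/20·F = (-5.5745,6.7585)

Fx=48.5100 Fy=-4.8300 x'=-5.5745 y'=6.7585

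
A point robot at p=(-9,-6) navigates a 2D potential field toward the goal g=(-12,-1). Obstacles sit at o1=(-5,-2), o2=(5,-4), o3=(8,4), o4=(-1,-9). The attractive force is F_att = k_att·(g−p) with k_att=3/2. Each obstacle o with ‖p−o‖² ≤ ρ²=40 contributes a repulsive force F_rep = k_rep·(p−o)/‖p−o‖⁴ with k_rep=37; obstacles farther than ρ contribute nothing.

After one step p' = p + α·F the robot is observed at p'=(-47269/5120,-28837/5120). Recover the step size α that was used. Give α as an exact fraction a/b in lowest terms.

F_att = 3/2·(g−p) = 3/2·(-3,5) = (-4.5000,7.5000)
o1: d²=32 ≤ ρ²=40; F_rep = 37·(-4,-4)/32² = (-0.1445,-0.1445)
o2: d²=200 > ρ²=40 → inactive
o3: d²=389 > ρ²=40 → inactive
o4: d²=73 > ρ²=40 → inactive
F = F_att + ΣF_rep = (-4.6445,7.3555)
Δp = p'−p = (-0.2322,0.3678); α = Δx/Fx = (-1189/5120) / (-1189/256) = 1/20
check: Δy/Fy = (1883/5120) / (1883/256) = 1/20 ✓

α = 1/20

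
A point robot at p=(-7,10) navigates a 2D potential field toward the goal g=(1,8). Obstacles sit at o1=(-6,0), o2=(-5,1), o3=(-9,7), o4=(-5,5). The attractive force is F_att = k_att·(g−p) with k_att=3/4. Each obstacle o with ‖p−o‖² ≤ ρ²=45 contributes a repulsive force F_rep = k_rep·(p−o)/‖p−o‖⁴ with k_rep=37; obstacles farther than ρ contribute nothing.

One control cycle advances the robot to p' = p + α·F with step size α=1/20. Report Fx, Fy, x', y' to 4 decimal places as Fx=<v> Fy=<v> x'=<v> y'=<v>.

Fx=6.3499 Fy=-0.6232 x'=-6.6825 y'=9.9688

F_att = 3/4·(g−p) = 3/4·(8,-2) = (6.0000,-1.5000)
o1: d²=101 > ρ²=45 → inactive
o2: d²=85 > ρ²=45 → inactive
o3: d²=13 ≤ ρ²=45; F_rep = 37·(2,3)/13² = (0.4379,0.6568)
o4: d²=29 ≤ ρ²=45; F_rep = 37·(-2,5)/29² = (-0.0880,0.2200)
F = F_att + ΣF_rep = (6.3499,-0.6232)
p' = p + 1/20·F = (-6.6825,9.9688)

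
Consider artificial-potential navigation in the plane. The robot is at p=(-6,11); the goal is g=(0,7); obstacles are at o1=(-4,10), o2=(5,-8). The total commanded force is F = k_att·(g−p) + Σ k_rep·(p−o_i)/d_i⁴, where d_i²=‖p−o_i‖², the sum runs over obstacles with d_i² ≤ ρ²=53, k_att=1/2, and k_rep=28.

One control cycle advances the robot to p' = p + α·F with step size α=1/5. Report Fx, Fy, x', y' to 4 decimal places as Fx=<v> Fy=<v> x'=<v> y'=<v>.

Fx=0.7600 Fy=-0.8800 x'=-5.8480 y'=10.8240

F_att = 1/2·(g−p) = 1/2·(6,-4) = (3.0000,-2.0000)
o1: d²=5 ≤ ρ²=53; F_rep = 28·(-2,1)/5² = (-2.2400,1.1200)
o2: d²=482 > ρ²=53 → inactive
F = F_att + ΣF_rep = (0.7600,-0.8800)
p' = p + 1/5·F = (-5.8480,10.8240)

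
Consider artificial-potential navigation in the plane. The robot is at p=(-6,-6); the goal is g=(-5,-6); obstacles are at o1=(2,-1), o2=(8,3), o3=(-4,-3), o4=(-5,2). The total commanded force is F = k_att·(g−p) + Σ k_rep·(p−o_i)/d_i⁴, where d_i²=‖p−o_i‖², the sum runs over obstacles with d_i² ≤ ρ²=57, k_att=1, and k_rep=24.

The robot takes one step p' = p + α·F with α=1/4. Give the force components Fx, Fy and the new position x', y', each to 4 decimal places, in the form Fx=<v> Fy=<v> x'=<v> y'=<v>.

F_att = 1·(g−p) = 1·(1,0) = (1.0000,0.0000)
o1: d²=89 > ρ²=57 → inactive
o2: d²=277 > ρ²=57 → inactive
o3: d²=13 ≤ ρ²=57; F_rep = 24·(-2,-3)/13² = (-0.2840,-0.4260)
o4: d²=65 > ρ²=57 → inactive
F = F_att + ΣF_rep = (0.7160,-0.4260)
p' = p + 1/4·F = (-5.8210,-6.1065)

Fx=0.7160 Fy=-0.4260 x'=-5.8210 y'=-6.1065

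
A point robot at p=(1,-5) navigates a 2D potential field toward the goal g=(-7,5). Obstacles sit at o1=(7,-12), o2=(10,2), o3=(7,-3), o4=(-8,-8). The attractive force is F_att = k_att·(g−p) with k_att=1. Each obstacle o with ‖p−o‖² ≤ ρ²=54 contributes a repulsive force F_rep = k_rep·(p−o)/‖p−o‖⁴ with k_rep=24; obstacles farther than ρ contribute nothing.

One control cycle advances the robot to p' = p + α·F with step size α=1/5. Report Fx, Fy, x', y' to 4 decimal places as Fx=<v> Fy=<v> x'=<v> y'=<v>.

Fx=-8.0900 Fy=9.9700 x'=-0.6180 y'=-3.0060

F_att = 1·(g−p) = 1·(-8,10) = (-8.0000,10.0000)
o1: d²=85 > ρ²=54 → inactive
o2: d²=130 > ρ²=54 → inactive
o3: d²=40 ≤ ρ²=54; F_rep = 24·(-6,-2)/40² = (-0.0900,-0.0300)
o4: d²=90 > ρ²=54 → inactive
F = F_att + ΣF_rep = (-8.0900,9.9700)
p' = p + 1/5·F = (-0.6180,-3.0060)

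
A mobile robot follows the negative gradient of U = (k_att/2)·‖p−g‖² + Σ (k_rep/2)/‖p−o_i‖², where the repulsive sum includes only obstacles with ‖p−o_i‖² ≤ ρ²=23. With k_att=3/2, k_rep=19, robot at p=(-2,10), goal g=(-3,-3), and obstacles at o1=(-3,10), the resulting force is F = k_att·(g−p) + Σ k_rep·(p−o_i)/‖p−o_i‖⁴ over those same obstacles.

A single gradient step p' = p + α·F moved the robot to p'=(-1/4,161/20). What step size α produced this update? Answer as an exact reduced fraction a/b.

α = 1/10

F_att = 3/2·(g−p) = 3/2·(-1,-13) = (-1.5000,-19.5000)
o1: d²=1 ≤ ρ²=23; F_rep = 19·(1,0)/1² = (19.0000,0.0000)
F = F_att + ΣF_rep = (17.5000,-19.5000)
Δp = p'−p = (1.7500,-1.9500); α = Δx/Fx = (7/4) / (35/2) = 1/10
check: Δy/Fy = (-39/20) / (-39/2) = 1/10 ✓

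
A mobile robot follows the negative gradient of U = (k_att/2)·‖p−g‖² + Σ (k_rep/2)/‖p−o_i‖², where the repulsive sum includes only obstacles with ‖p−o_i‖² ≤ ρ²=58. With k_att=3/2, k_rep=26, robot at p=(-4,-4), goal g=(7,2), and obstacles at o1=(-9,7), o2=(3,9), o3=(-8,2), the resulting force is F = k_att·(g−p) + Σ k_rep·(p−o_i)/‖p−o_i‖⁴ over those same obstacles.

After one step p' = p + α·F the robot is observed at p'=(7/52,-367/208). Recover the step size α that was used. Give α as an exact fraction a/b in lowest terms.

F_att = 3/2·(g−p) = 3/2·(11,6) = (16.5000,9.0000)
o1: d²=146 > ρ²=58 → inactive
o2: d²=218 > ρ²=58 → inactive
o3: d²=52 ≤ ρ²=58; F_rep = 26·(4,-6)/52² = (0.0385,-0.0577)
F = F_att + ΣF_rep = (16.5385,8.9423)
Δp = p'−p = (4.1346,2.2356); α = Δx/Fx = (215/52) / (215/13) = 1/4
check: Δy/Fy = (465/208) / (465/52) = 1/4 ✓

α = 1/4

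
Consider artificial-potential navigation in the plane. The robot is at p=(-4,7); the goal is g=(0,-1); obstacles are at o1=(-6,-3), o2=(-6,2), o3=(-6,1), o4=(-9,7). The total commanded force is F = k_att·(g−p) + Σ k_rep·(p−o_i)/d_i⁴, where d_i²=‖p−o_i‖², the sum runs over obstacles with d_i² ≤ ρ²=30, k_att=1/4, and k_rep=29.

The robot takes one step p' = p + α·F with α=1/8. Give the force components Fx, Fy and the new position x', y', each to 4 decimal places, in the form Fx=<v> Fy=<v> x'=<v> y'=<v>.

Fx=1.3010 Fy=-1.8276 x'=-3.8374 y'=6.7716

F_att = 1/4·(g−p) = 1/4·(4,-8) = (1.0000,-2.0000)
o1: d²=104 > ρ²=30 → inactive
o2: d²=29 ≤ ρ²=30; F_rep = 29·(2,5)/29² = (0.0690,0.1724)
o3: d²=40 > ρ²=30 → inactive
o4: d²=25 ≤ ρ²=30; F_rep = 29·(5,0)/25² = (0.2320,0.0000)
F = F_att + ΣF_rep = (1.3010,-1.8276)
p' = p + 1/8·F = (-3.8374,6.7716)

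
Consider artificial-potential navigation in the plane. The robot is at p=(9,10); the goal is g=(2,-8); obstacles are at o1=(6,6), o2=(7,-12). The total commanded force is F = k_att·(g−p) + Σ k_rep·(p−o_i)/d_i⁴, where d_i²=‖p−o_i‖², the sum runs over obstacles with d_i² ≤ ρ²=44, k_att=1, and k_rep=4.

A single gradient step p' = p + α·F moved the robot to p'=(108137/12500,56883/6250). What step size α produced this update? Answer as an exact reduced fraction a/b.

α = 1/20

F_att = 1·(g−p) = 1·(-7,-18) = (-7.0000,-18.0000)
o1: d²=25 ≤ ρ²=44; F_rep = 4·(3,4)/25² = (0.0192,0.0256)
o2: d²=488 > ρ²=44 → inactive
F = F_att + ΣF_rep = (-6.9808,-17.9744)
Δp = p'−p = (-0.3490,-0.8987); α = Δx/Fx = (-4363/12500) / (-4363/625) = 1/20
check: Δy/Fy = (-5617/6250) / (-11234/625) = 1/20 ✓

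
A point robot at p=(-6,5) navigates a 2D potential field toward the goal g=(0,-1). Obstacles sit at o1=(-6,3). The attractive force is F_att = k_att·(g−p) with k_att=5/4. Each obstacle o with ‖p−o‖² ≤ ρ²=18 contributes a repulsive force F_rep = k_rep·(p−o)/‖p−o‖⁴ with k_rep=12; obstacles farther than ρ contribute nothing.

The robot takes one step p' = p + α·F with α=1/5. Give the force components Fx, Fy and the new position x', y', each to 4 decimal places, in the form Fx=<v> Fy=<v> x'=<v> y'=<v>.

Fx=7.5000 Fy=-6.0000 x'=-4.5000 y'=3.8000

F_att = 5/4·(g−p) = 5/4·(6,-6) = (7.5000,-7.5000)
o1: d²=4 ≤ ρ²=18; F_rep = 12·(0,2)/4² = (0.0000,1.5000)
F = F_att + ΣF_rep = (7.5000,-6.0000)
p' = p + 1/5·F = (-4.5000,3.8000)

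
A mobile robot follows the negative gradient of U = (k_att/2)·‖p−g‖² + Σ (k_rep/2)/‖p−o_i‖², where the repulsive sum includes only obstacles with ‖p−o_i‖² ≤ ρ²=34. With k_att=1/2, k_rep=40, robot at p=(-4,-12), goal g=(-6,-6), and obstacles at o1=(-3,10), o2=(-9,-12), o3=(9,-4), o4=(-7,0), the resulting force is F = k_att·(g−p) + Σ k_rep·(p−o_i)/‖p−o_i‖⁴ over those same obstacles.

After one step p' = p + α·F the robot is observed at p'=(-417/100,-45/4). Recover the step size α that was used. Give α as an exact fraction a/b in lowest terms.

α = 1/4

F_att = 1/2·(g−p) = 1/2·(-2,6) = (-1.0000,3.0000)
o1: d²=485 > ρ²=34 → inactive
o2: d²=25 ≤ ρ²=34; F_rep = 40·(5,0)/25² = (0.3200,0.0000)
o3: d²=233 > ρ²=34 → inactive
o4: d²=153 > ρ²=34 → inactive
F = F_att + ΣF_rep = (-0.6800,3.0000)
Δp = p'−p = (-0.1700,0.7500); α = Δx/Fx = (-17/100) / (-17/25) = 1/4
check: Δy/Fy = (3/4) / (3) = 1/4 ✓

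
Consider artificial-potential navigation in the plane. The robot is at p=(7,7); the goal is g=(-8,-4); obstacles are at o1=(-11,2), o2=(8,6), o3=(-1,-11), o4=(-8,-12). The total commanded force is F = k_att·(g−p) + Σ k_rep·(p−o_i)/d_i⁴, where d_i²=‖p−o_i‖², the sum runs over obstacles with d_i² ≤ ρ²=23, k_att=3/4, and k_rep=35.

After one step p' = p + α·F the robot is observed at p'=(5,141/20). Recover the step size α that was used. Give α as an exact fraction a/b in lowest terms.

α = 1/10

F_att = 3/4·(g−p) = 3/4·(-15,-11) = (-11.2500,-8.2500)
o1: d²=349 > ρ²=23 → inactive
o2: d²=2 ≤ ρ²=23; F_rep = 35·(-1,1)/2² = (-8.7500,8.7500)
o3: d²=388 > ρ²=23 → inactive
o4: d²=586 > ρ²=23 → inactive
F = F_att + ΣF_rep = (-20.0000,0.5000)
Δp = p'−p = (-2.0000,0.0500); α = Δx/Fx = (-2) / (-20) = 1/10
check: Δy/Fy = (1/20) / (1/2) = 1/10 ✓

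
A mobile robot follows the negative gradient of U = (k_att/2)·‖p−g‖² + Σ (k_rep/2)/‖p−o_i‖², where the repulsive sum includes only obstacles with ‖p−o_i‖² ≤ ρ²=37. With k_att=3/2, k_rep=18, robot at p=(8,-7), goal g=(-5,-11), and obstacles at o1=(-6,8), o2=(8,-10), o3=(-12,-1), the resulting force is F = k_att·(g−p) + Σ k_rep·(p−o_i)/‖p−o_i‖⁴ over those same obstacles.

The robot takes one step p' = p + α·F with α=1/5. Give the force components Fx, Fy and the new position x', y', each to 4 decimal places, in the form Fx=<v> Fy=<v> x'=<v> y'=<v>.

Fx=-19.5000 Fy=-5.3333 x'=4.1000 y'=-8.0667

F_att = 3/2·(g−p) = 3/2·(-13,-4) = (-19.5000,-6.0000)
o1: d²=421 > ρ²=37 → inactive
o2: d²=9 ≤ ρ²=37; F_rep = 18·(0,3)/9² = (0.0000,0.6667)
o3: d²=436 > ρ²=37 → inactive
F = F_att + ΣF_rep = (-19.5000,-5.3333)
p' = p + 1/5·F = (4.1000,-8.0667)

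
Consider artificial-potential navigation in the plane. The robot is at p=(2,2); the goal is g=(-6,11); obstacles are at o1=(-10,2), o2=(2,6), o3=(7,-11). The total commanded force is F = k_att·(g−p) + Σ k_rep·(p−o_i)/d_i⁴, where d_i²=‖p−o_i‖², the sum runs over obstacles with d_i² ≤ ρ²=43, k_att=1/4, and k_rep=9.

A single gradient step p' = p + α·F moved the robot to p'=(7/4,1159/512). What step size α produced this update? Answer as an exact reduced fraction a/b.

F_att = 1/4·(g−p) = 1/4·(-8,9) = (-2.0000,2.2500)
o1: d²=144 > ρ²=43 → inactive
o2: d²=16 ≤ ρ²=43; F_rep = 9·(0,-4)/16² = (0.0000,-0.1406)
o3: d²=194 > ρ²=43 → inactive
F = F_att + ΣF_rep = (-2.0000,2.1094)
Δp = p'−p = (-0.2500,0.2637); α = Δx/Fx = (-1/4) / (-2) = 1/8
check: Δy/Fy = (135/512) / (135/64) = 1/8 ✓

α = 1/8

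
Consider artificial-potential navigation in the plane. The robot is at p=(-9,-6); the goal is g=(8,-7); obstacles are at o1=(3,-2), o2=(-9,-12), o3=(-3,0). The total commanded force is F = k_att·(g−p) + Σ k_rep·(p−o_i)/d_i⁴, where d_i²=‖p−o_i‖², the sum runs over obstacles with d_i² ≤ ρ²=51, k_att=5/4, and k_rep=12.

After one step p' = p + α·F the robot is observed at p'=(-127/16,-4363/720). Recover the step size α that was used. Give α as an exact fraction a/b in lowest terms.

F_att = 5/4·(g−p) = 5/4·(17,-1) = (21.2500,-1.2500)
o1: d²=160 > ρ²=51 → inactive
o2: d²=36 ≤ ρ²=51; F_rep = 12·(0,6)/36² = (0.0000,0.0556)
o3: d²=72 > ρ²=51 → inactive
F = F_att + ΣF_rep = (21.2500,-1.1944)
Δp = p'−p = (1.0625,-0.0597); α = Δx/Fx = (17/16) / (85/4) = 1/20
check: Δy/Fy = (-43/720) / (-43/36) = 1/20 ✓

α = 1/20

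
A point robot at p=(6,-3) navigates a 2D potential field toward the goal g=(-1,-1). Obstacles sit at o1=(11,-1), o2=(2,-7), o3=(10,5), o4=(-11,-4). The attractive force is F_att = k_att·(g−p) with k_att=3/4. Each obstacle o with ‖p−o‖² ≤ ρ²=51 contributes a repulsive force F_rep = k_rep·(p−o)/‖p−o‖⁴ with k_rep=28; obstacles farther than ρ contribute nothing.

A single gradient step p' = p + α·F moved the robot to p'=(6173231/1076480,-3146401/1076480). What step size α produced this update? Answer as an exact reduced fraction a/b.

F_att = 3/4·(g−p) = 3/4·(-7,2) = (-5.2500,1.5000)
o1: d²=29 ≤ ρ²=51; F_rep = 28·(-5,-2)/29² = (-0.1665,-0.0666)
o2: d²=32 ≤ ρ²=51; F_rep = 28·(4,4)/32² = (0.1094,0.1094)
o3: d²=80 > ρ²=51 → inactive
o4: d²=290 > ρ²=51 → inactive
F = F_att + ΣF_rep = (-5.3071,1.5428)
Δp = p'−p = (-0.2654,0.0771); α = Δx/Fx = (-285649/1076480) / (-285649/53824) = 1/20
check: Δy/Fy = (83039/1076480) / (83039/53824) = 1/20 ✓

α = 1/20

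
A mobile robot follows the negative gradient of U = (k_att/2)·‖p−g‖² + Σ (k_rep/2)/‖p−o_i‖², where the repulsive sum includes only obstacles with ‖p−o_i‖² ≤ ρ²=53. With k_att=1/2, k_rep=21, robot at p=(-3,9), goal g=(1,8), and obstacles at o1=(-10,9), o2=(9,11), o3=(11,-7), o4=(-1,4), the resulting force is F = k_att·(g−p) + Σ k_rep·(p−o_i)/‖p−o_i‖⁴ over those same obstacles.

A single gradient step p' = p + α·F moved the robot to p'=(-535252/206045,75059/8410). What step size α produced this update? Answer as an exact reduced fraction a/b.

F_att = 1/2·(g−p) = 1/2·(4,-1) = (2.0000,-0.5000)
o1: d²=49 ≤ ρ²=53; F_rep = 21·(7,0)/49² = (0.0612,0.0000)
o2: d²=148 > ρ²=53 → inactive
o3: d²=452 > ρ²=53 → inactive
o4: d²=29 ≤ ρ²=53; F_rep = 21·(-2,5)/29² = (-0.0499,0.1249)
F = F_att + ΣF_rep = (2.0113,-0.3751)
Δp = p'−p = (0.4023,-0.0750); α = Δx/Fx = (82883/206045) / (82883/41209) = 1/5
check: Δy/Fy = (-631/8410) / (-631/1682) = 1/5 ✓

α = 1/5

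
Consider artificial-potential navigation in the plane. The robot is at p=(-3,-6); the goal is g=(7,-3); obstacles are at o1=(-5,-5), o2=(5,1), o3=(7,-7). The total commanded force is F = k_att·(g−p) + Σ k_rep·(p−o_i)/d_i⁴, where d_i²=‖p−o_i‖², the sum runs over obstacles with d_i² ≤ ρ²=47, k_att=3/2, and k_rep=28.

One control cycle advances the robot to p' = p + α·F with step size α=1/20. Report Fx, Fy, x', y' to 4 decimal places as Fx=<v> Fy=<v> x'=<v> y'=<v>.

F_att = 3/2·(g−p) = 3/2·(10,3) = (15.0000,4.5000)
o1: d²=5 ≤ ρ²=47; F_rep = 28·(2,-1)/5² = (2.2400,-1.1200)
o2: d²=113 > ρ²=47 → inactive
o3: d²=101 > ρ²=47 → inactive
F = F_att + ΣF_rep = (17.2400,3.3800)
p' = p + 1/20·F = (-2.1380,-5.8310)

Fx=17.2400 Fy=3.3800 x'=-2.1380 y'=-5.8310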